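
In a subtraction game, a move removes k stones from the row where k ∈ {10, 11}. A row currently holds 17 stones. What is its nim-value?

Grundy values for subtraction set {10, 11}:
k:     0  1  2  3  4  5  6  7  8  9 10 11 12 13 14 15 16 17
g(k):  0  0  0  0  0  0  0  0  0  0  1  1  1  1  1  1  1  1
So g(17) = 1.

1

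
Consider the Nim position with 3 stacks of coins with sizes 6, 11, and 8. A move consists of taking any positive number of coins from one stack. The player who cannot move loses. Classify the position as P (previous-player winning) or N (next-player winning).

Bitwise XOR of the heap sizes:
  0110  (6)
  1011  (11)
  1000  (8)
  ----
  0101  (5)
The nim-sum is 5 ≠ 0, so this is an N-position: the player to move can win.

N-position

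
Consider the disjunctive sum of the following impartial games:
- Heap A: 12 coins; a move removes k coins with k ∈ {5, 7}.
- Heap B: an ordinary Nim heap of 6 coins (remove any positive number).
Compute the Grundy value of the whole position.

Build the Grundy sequence for heap A with g(k) = mex{g(k−s) : s ∈ {5, 7}, s ≤ k}:
g(0) = mex{} = 0
g(1) = mex{} = 0
g(2) = mex{} = 0
g(3) = mex{} = 0
g(4) = mex{} = 0
g(5) = mex{0} = 1
g(6) = mex{0} = 1
g(7) = mex{0} = 1
g(8) = mex{0} = 1
g(9) = mex{0} = 1
g(10) = mex{0,1} = 2
g(11) = mex{0,1} = 2
g(12) = mex{1} = 0
So g(12) = 0.
Heap B is a plain Nim heap of size 6, so its Grundy value is 6.
The value of a disjunctive sum is the nim-sum of the parts.
Combined value = 0 XOR 6 = 6.

6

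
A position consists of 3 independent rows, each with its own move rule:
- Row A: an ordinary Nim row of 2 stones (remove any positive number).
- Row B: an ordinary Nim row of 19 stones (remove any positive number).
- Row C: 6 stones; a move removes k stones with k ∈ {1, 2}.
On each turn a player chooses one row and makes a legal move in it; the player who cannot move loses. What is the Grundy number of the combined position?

17

Row A is a plain Nim row of size 2, so its Grundy value is 2.
Row B is a plain Nim row of size 19, so its Grundy value is 19.
For row C, compute g(0), g(1), … with moves {1, 2}:
k:     0  1  2  3  4  5  6
g(k):  0  1  2  0  1  2  0
So g(6) = 0.
The value of a disjunctive sum is the nim-sum of the parts.
Combined value = 2 ⊕ 19 ⊕ 0 = 17.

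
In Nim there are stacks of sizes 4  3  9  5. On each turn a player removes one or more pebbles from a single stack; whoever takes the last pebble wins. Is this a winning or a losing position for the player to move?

Winning position

Compute the nim-sum pairwise:
4 ^ 3 = 7
7 ^ 9 = 14
14 ^ 5 = 11
The nim-sum is 11 ≠ 0, so this is an N-position: the player to move can win.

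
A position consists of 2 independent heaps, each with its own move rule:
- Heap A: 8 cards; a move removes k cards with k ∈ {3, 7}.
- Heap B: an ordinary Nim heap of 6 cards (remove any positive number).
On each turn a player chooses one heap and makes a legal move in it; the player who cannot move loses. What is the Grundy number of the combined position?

Build the Grundy sequence for heap A with g(k) = mex{g(k−s) : s ∈ {3, 7}, s ≤ k}:
k:     0  1  2  3  4  5  6  7  8
g(k):  0  0  0  1  1  1  0  2  2
So g(8) = 2.
Heap B is a plain Nim heap of size 6, so its Grundy value is 6.
The value of a disjunctive sum is the nim-sum of the parts.
Combined value = 2 XOR 6 = 4.

4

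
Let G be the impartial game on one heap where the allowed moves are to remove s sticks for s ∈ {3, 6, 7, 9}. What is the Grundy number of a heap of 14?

Build the Grundy sequence with g(k) = mex{g(k−s) : s ∈ {3, 6, 7, 9}, s ≤ k}:
g(0) = mex{} = 0
g(1) = mex{} = 0
g(2) = mex{} = 0
g(3) = mex{0} = 1
g(4) = mex{0} = 1
g(5) = mex{0} = 1
g(6) = mex{0,1} = 2
g(7) = mex{0,1} = 2
g(8) = mex{0,1} = 2
g(9) = mex{0,1,2} = 3
g(10) = mex{0,1,2} = 3
g(11) = mex{0,1,2} = 3
g(12) = mex{1,2,3} = 0
g(13) = mex{1,2,3} = 0
g(14) = mex{1,2,3} = 0
So g(14) = 0.

0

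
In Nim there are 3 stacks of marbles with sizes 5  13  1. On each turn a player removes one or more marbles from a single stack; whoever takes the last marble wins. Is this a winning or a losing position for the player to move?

Winning position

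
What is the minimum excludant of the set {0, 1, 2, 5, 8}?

3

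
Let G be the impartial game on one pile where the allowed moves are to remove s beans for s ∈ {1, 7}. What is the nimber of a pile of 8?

0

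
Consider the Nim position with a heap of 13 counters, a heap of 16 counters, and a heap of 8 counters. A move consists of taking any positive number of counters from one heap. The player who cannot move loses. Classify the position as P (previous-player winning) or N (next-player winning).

N-position

Nim-sum: 13 ⊕ 16 ⊕ 8 = 21.
The nim-sum is 21 ≠ 0, so this is an N-position: the player to move can win.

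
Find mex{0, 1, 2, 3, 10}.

4

The values 0, 1, 2, 3 are all present; 4 is the first non-negative integer missing from the set.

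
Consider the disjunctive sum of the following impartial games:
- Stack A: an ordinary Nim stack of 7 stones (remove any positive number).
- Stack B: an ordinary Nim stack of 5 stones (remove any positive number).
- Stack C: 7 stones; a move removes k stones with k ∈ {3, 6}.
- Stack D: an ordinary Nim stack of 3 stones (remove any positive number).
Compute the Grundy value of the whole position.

Stack A is a plain Nim stack of size 7, so its Grundy value is 7.
Stack B is a plain Nim stack of size 5, so its Grundy value is 5.
For stack C, compute g(0), g(1), … with moves {3, 6}:
k:     0  1  2  3  4  5  6  7
g(k):  0  0  0  1  1  1  2  2
So g(7) = 2.
Stack D is a plain Nim stack of size 3, so its Grundy value is 3.
By the Sprague-Grundy theorem, the Grundy value of a sum of independent games is the XOR of the component values.
Combined value = 7 ⊕ 5 ⊕ 2 ⊕ 3 = 3.

3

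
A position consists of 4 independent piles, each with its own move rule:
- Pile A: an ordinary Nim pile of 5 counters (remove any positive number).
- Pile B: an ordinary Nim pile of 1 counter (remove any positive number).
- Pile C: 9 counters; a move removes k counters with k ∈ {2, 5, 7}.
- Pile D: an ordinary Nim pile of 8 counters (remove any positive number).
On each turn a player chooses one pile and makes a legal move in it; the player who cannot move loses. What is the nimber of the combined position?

14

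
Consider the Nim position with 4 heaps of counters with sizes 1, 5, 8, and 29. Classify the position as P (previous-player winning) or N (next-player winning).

N-position

Compute the nim-sum pairwise:
1 ⊕ 5 = 4
4 ⊕ 8 = 12
12 ⊕ 29 = 17
The nim-sum is 17 ≠ 0, so this is an N-position: the player to move can win.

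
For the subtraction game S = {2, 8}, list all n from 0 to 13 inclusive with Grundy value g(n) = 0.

Build the Grundy sequence with g(k) = mex{g(k−s) : s ∈ {2, 8}, s ≤ k}:
k:     0  1  2  3  4  5  6  7  8  9 10 11 12 13
g(k):  0  0  1  1  0  0  1  1  2  2  0  0  1  1
The P-positions (g = 0) in 0..13 are 0, 1, 4, 5, 10, 11.

0, 1, 4, 5, 10, 11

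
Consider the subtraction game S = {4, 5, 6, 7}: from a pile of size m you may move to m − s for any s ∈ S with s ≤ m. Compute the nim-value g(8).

Grundy values for subtraction set {4, 5, 6, 7}:
g(0) = mex{} = 0
g(1) = mex{} = 0
g(2) = mex{} = 0
g(3) = mex{} = 0
g(4) = mex{0} = 1
g(5) = mex{0} = 1
g(6) = mex{0} = 1
g(7) = mex{0} = 1
g(8) = mex{0,1} = 2
So g(8) = 2.

2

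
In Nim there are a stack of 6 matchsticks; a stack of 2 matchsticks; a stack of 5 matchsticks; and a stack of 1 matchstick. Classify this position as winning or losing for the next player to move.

Compute the nim-sum pairwise:
6 XOR 2 = 4
4 XOR 5 = 1
1 XOR 1 = 0
The nim-sum is 0, so this is a P-position: the player to move is in a losing position under optimal play.

Losing position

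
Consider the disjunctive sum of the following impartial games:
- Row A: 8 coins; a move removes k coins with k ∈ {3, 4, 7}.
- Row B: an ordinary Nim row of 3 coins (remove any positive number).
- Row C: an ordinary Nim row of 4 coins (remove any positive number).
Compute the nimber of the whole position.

Grundy values for row A (subtraction set {3, 4, 7}):
k:     0  1  2  3  4  5  6  7  8
g(k):  0  0  0  1  1  1  2  2  2
So g(8) = 2.
Row B is a plain Nim row of size 3, so its Grundy value is 3.
Row C is a plain Nim row of size 4, so its Grundy value is 4.
The value of a disjunctive sum is the nim-sum of the parts.
Combined value = 2 XOR 3 XOR 4 = 5.

5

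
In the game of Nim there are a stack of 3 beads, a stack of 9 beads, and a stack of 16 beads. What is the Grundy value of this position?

Compute the nim-sum pairwise:
3 XOR 9 = 10
10 XOR 16 = 26

26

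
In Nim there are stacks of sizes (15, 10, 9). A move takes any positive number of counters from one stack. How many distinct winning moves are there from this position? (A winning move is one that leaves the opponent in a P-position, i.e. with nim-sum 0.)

Nim-sum: 15 ⊕ 10 ⊕ 9 = 12.
The overall nim-sum is X = 12. A stack of size p has a winning move iff p XOR X < p (reduce it to p XOR X).
  15: 15 XOR 12 = 3 < 15 — winning move (to 3).
  10: 10 XOR 12 = 6 < 10 — winning move (to 6).
  9: 9 XOR 12 = 5 < 9 — winning move (to 5).
That gives 3 winning moves.

3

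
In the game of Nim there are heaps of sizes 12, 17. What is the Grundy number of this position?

29

Bitwise XOR of the heap sizes:
  01100  (12)
  10001  (17)
  -----
  11101  (29)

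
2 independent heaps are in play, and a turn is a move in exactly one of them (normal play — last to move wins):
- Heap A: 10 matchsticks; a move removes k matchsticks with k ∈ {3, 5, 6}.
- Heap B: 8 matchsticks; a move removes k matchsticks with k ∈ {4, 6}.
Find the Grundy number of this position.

2

Grundy values for heap A (subtraction set {3, 5, 6}):
k:     0  1  2  3  4  5  6  7  8  9 10
g(k):  0  0  0  1  1  1  2  2  2  0  0
So g(10) = 0.
Build the Grundy sequence for heap B with g(k) = mex{g(k−s) : s ∈ {4, 6}, s ≤ k}:
g(0) = mex{} = 0
g(1) = mex{} = 0
g(2) = mex{} = 0
g(3) = mex{} = 0
g(4) = mex{0} = 1
g(5) = mex{0} = 1
g(6) = mex{0} = 1
g(7) = mex{0} = 1
g(8) = mex{0,1} = 2
So g(8) = 2.
By the Sprague-Grundy theorem, the Grundy value of a sum of independent games is the XOR of the component values.
Combined value = 0 XOR 2 = 2.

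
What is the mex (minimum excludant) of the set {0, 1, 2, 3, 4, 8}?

The values 0, 1, 2, 3, 4 are all present; 5 is the first non-negative integer missing from the set.

5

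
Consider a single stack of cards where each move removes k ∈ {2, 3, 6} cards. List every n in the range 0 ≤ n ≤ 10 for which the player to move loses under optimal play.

0, 1, 5, 9, 10

Build the Grundy sequence with g(k) = mex{g(k−s) : s ∈ {2, 3, 6}, s ≤ k}:
k:     0  1  2  3  4  5  6  7  8  9 10
g(k):  0  0  1  1  2  0  3  1  2  0  0
The P-positions (g = 0) in 0..10 are 0, 1, 5, 9, 10.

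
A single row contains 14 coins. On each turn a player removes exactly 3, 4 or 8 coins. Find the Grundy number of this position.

Grundy values for subtraction set {3, 4, 8}:
g(0) = mex{} = 0
g(1) = mex{} = 0
g(2) = mex{} = 0
g(3) = mex{0} = 1
g(4) = mex{0} = 1
g(5) = mex{0} = 1
g(6) = mex{0,1} = 2
g(7) = mex{1} = 0
g(8) = mex{0,1} = 2
g(9) = mex{0,1,2} = 3
g(10) = mex{0,2} = 1
g(11) = mex{0,1,2} = 3
g(12) = mex{1,2,3} = 0
g(13) = mex{1,3} = 0
g(14) = mex{1,2,3} = 0
So g(14) = 0.

0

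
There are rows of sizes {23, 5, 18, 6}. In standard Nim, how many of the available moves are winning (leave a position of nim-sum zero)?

Compute the nim-sum pairwise:
23 ^ 5 = 18
18 ^ 18 = 0
0 ^ 6 = 6
The overall nim-sum is X = 6. A row of size p has a winning move iff p XOR X < p (reduce it to p XOR X).
  23: 23 XOR 6 = 17 < 23 — winning move (to 17).
  5: 5 XOR 6 = 3 < 5 — winning move (to 3).
  18: 18 XOR 6 = 20 ≥ 18 — no move.
  6: 6 XOR 6 = 0 < 6 — winning move (to 0).
That gives 3 winning moves.

3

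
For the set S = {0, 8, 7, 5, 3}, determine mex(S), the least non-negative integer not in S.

0 is in the set but 1 is not, so the mex is 1.

1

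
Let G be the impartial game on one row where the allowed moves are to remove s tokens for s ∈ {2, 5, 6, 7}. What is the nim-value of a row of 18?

Grundy values for subtraction set {2, 5, 6, 7}:
k:     0  1  2  3  4  5  6  7  8  9 10 11 12 13 14 15 16 17 18
g(k):  0  0  1  1  0  2  1  3  2  2  3  3  0  0  1  1  0  2  1
So g(18) = 1.

1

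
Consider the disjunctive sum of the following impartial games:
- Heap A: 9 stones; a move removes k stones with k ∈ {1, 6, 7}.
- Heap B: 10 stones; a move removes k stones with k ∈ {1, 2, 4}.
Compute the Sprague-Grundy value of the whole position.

2

Grundy values for heap A (subtraction set {1, 6, 7}):
g(0) = mex{} = 0
g(1) = mex{0} = 1
g(2) = mex{1} = 0
g(3) = mex{0} = 1
g(4) = mex{1} = 0
g(5) = mex{0} = 1
g(6) = mex{0,1} = 2
g(7) = mex{0,1,2} = 3
g(8) = mex{0,1,3} = 2
g(9) = mex{0,1,2} = 3
So g(9) = 3.
Grundy values for heap B (subtraction set {1, 2, 4}):
g(0) = mex{} = 0
g(1) = mex{0} = 1
g(2) = mex{0,1} = 2
g(3) = mex{1,2} = 0
g(4) = mex{0,2} = 1
g(5) = mex{0,1} = 2
g(6) = mex{1,2} = 0
g(7) = mex{0,2} = 1
g(8) = mex{0,1} = 2
g(9) = mex{1,2} = 0
g(10) = mex{0,2} = 1
So g(10) = 1.
By the Sprague-Grundy theorem, the Grundy value of a sum of independent games is the XOR of the component values.
Combined value = 3 ⊕ 1 = 2.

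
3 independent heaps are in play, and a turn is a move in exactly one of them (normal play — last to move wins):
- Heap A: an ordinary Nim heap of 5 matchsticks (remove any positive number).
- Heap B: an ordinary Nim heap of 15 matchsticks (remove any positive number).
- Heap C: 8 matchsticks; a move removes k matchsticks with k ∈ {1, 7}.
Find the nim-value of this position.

10

Heap A is a plain Nim heap of size 5, so its Grundy value is 5.
Heap B is a plain Nim heap of size 15, so its Grundy value is 15.
Grundy values for heap C (subtraction set {1, 7}):
g(0) = mex{} = 0
g(1) = mex{0} = 1
g(2) = mex{1} = 0
g(3) = mex{0} = 1
g(4) = mex{1} = 0
g(5) = mex{0} = 1
g(6) = mex{1} = 0
g(7) = mex{0} = 1
g(8) = mex{1} = 0
So g(8) = 0.
The value of a disjunctive sum is the nim-sum of the parts.
Combined value = 5 ⊕ 15 ⊕ 0 = 10.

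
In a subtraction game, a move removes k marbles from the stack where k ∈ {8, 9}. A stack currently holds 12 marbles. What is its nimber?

1

Grundy values for subtraction set {8, 9}:
k:     0  1  2  3  4  5  6  7  8  9 10 11 12
g(k):  0  0  0  0  0  0  0  0  1  1  1  1  1
So g(12) = 1.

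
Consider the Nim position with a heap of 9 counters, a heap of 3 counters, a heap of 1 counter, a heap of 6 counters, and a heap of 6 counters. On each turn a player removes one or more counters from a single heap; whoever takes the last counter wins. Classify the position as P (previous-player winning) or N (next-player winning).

N-position

Compute the nim-sum pairwise:
9 XOR 3 = 10
10 XOR 1 = 11
11 XOR 6 = 13
13 XOR 6 = 11
The nim-sum is 11 ≠ 0, so this is an N-position: the player to move can win.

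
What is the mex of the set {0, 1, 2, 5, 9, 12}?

The values 0, 1, 2 are all present; 3 is the first non-negative integer missing from the set.

3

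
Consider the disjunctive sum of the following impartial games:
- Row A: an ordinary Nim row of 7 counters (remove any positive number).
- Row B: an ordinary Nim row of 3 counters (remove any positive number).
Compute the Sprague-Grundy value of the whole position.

Row A is a plain Nim row of size 7, so its Grundy value is 7.
Row B is a plain Nim row of size 3, so its Grundy value is 3.
By the Sprague-Grundy theorem, the Grundy value of a sum of independent games is the XOR of the component values.
Combined value = 7 ⊕ 3 = 4.

4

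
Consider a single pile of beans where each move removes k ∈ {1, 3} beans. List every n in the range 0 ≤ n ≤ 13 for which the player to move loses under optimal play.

0, 2, 4, 6, 8, 10, 12

Compute g(0), g(1), … for moves {1, 3}:
k:     0  1  2  3  4  5  6  7  8  9 10 11 12 13
g(k):  0  1  0  1  0  1  0  1  0  1  0  1  0  1
The P-positions (g = 0) in 0..13 are 0, 2, 4, 6, 8, 10, 12.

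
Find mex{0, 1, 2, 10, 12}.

3

The values 0, 1, 2 are all present; 3 is the first non-negative integer missing from the set.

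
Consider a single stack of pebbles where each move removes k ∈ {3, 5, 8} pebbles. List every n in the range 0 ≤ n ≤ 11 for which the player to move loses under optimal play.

Grundy values for subtraction set {3, 5, 8}:
g(0) = mex{} = 0
g(1) = mex{} = 0
g(2) = mex{} = 0
g(3) = mex{0} = 1
g(4) = mex{0} = 1
g(5) = mex{0} = 1
g(6) = mex{0,1} = 2
g(7) = mex{0,1} = 2
g(8) = mex{0,1} = 2
g(9) = mex{0,1,2} = 3
g(10) = mex{0,1,2} = 3
g(11) = mex{1,2} = 0
The P-positions (g = 0) in 0..11 are 0, 1, 2, 11.

0, 1, 2, 11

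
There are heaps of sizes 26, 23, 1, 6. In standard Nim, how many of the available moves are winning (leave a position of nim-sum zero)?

Write each in binary and XOR column by column:
  11010  (26)
  10111  (23)
  00001  (1)
  00110  (6)
  -----
  01010  (10)
The overall nim-sum is X = 10. A heap of size p has a winning move iff p XOR X < p (reduce it to p XOR X).
  26: 26 XOR 10 = 16 < 26 — winning move (to 16).
  23: 23 XOR 10 = 29 ≥ 23 — no move.
  1: 1 XOR 10 = 11 ≥ 1 — no move.
  6: 6 XOR 10 = 12 ≥ 6 — no move.
That gives 1 winning move.

1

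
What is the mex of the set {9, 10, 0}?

0 is in the set but 1 is not, so the mex is 1.

1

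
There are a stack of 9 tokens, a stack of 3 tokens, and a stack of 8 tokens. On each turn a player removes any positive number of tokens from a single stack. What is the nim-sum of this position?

2

Compute the nim-sum pairwise:
9 ⊕ 3 = 10
10 ⊕ 8 = 2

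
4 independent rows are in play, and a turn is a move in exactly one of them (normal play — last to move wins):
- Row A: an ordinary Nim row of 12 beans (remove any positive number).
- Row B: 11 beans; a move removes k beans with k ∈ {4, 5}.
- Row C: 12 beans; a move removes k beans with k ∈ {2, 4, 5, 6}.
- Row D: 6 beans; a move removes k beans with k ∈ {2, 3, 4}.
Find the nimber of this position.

14

Row A is a plain Nim row of size 12, so its Grundy value is 12.
Build the Grundy sequence for row B with g(k) = mex{g(k−s) : s ∈ {4, 5}, s ≤ k}:
g(0) = mex{} = 0
g(1) = mex{} = 0
g(2) = mex{} = 0
g(3) = mex{} = 0
g(4) = mex{0} = 1
g(5) = mex{0} = 1
g(6) = mex{0} = 1
g(7) = mex{0} = 1
g(8) = mex{0,1} = 2
g(9) = mex{1} = 0
g(10) = mex{1} = 0
g(11) = mex{1} = 0
So g(11) = 0.
Build the Grundy sequence for row C with g(k) = mex{g(k−s) : s ∈ {2, 4, 5, 6}, s ≤ k}:
g(0) = mex{} = 0
g(1) = mex{} = 0
g(2) = mex{0} = 1
g(3) = mex{0} = 1
g(4) = mex{0,1} = 2
g(5) = mex{0,1} = 2
g(6) = mex{0,1,2} = 3
g(7) = mex{0,1,2} = 3
g(8) = mex{1,2,3} = 0
g(9) = mex{1,2,3} = 0
g(10) = mex{0,2,3} = 1
g(11) = mex{0,2,3} = 1
g(12) = mex{0,1,3} = 2
So g(12) = 2.
Grundy values for row D (subtraction set {2, 3, 4}):
k:     0  1  2  3  4  5  6
g(k):  0  0  1  1  2  2  0
So g(6) = 0.
By the Sprague-Grundy theorem, the Grundy value of a sum of independent games is the XOR of the component values.
Combined value = 12 ⊕ 0 ⊕ 2 ⊕ 0 = 14.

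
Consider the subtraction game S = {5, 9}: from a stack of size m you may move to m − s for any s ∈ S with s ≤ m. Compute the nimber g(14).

0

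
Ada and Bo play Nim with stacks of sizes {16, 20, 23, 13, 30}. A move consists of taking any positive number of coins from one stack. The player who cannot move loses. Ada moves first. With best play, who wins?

Compute the nim-sum pairwise:
16 ^ 20 = 4
4 ^ 23 = 19
19 ^ 13 = 30
30 ^ 30 = 0
The nim-sum is 0, so this is a P-position: the player to move is in a losing position under optimal play; Ada is about to move from it and so loses — Bo wins.

Bo wins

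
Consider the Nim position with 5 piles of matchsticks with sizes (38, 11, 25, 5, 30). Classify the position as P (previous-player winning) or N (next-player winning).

N-position

Compute the nim-sum pairwise:
38 XOR 11 = 45
45 XOR 25 = 52
52 XOR 5 = 49
49 XOR 30 = 47
The nim-sum is 47 ≠ 0, so this is an N-position: the player to move can win.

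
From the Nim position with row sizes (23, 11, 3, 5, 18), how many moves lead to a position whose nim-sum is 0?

1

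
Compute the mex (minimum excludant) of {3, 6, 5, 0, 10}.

1

0 is in the set but 1 is not, so the mex is 1.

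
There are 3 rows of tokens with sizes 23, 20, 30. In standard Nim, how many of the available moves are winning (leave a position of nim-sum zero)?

3

Nim-sum: 23 ^ 20 ^ 30 = 29.
The overall nim-sum is X = 29. A row of size p has a winning move iff p XOR X < p (reduce it to p XOR X).
  23: 23 XOR 29 = 10 < 23 — winning move (to 10).
  20: 20 XOR 29 = 9 < 20 — winning move (to 9).
  30: 30 XOR 29 = 3 < 30 — winning move (to 3).
That gives 3 winning moves.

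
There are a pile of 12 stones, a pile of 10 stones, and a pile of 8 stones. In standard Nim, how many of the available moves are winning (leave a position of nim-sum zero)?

3

Bitwise XOR of the heap sizes:
  1100  (12)
  1010  (10)
  1000  (8)
  ----
  1110  (14)
The overall nim-sum is X = 14. A pile of size p has a winning move iff p XOR X < p (reduce it to p XOR X).
  12: 12 XOR 14 = 2 < 12 — winning move (to 2).
  10: 10 XOR 14 = 4 < 10 — winning move (to 4).
  8: 8 XOR 14 = 6 < 8 — winning move (to 6).
That gives 3 winning moves.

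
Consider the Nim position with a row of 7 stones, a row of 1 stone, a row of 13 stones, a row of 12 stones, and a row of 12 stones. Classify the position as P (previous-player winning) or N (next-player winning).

N-position

Nim-sum: 7 ⊕ 1 ⊕ 13 ⊕ 12 ⊕ 12 = 11.
The nim-sum is 11 ≠ 0, so this is an N-position: the player to move can win.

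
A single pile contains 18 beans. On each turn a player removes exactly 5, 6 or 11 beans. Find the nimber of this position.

Compute g(0), g(1), … for moves {5, 6, 11}:
k:     0  1  2  3  4  5  6  7  8  9 10 11 12 13 14 15 16 17 18
g(k):  0  0  0  0  0  1  1  1  1  1  2  2  2  2  2  3  0  0  0
So g(18) = 0.

0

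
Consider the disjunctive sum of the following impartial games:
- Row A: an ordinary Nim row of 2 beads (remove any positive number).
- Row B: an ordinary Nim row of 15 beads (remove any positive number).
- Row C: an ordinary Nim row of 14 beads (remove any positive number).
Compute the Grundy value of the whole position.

Row A is a plain Nim row of size 2, so its Grundy value is 2.
Row B is a plain Nim row of size 15, so its Grundy value is 15.
Row C is a plain Nim row of size 14, so its Grundy value is 14.
The value of a disjunctive sum is the nim-sum of the parts.
Combined value = 2 XOR 15 XOR 14 = 3.

3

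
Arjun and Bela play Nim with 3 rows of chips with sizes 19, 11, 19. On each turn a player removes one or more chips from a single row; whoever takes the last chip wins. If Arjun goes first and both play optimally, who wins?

Nim-sum: 19 ⊕ 11 ⊕ 19 = 11.
The nim-sum is 11 ≠ 0, so this is an N-position: the player to move can win; Arjun has a winning move.

Arjun wins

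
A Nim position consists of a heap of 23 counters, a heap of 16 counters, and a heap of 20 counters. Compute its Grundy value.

19

Bitwise XOR of the heap sizes:
  10111  (23)
  10000  (16)
  10100  (20)
  -----
  10011  (19)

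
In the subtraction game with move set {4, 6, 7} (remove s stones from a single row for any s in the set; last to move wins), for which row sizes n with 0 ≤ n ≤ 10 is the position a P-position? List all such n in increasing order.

Build the Grundy sequence with g(k) = mex{g(k−s) : s ∈ {4, 6, 7}, s ≤ k}:
g(0) = mex{} = 0
g(1) = mex{} = 0
g(2) = mex{} = 0
g(3) = mex{} = 0
g(4) = mex{0} = 1
g(5) = mex{0} = 1
g(6) = mex{0} = 1
g(7) = mex{0} = 1
g(8) = mex{0,1} = 2
g(9) = mex{0,1} = 2
g(10) = mex{0,1} = 2
The P-positions (g = 0) in 0..10 are 0, 1, 2, 3.

0, 1, 2, 3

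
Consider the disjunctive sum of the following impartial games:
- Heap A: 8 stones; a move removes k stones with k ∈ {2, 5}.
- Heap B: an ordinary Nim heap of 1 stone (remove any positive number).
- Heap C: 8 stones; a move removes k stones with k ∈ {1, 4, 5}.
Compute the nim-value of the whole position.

Build the Grundy sequence for heap A with g(k) = mex{g(k−s) : s ∈ {2, 5}, s ≤ k}:
k:     0  1  2  3  4  5  6  7  8
g(k):  0  0  1  1  0  2  1  0  0
So g(8) = 0.
Heap B is a plain Nim heap of size 1, so its Grundy value is 1.
For heap C, compute g(0), g(1), … with moves {1, 4, 5}:
g(0) = mex{} = 0
g(1) = mex{0} = 1
g(2) = mex{1} = 0
g(3) = mex{0} = 1
g(4) = mex{0,1} = 2
g(5) = mex{0,1,2} = 3
g(6) = mex{0,1,3} = 2
g(7) = mex{0,1,2} = 3
g(8) = mex{1,2,3} = 0
So g(8) = 0.
The value of a disjunctive sum is the nim-sum of the parts.
Combined value = 0 XOR 1 XOR 0 = 1.

1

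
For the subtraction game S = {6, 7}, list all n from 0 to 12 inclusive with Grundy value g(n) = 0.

0, 1, 2, 3, 4, 5

Compute g(0), g(1), … for moves {6, 7}:
g(0) = mex{} = 0
g(1) = mex{} = 0
g(2) = mex{} = 0
g(3) = mex{} = 0
g(4) = mex{} = 0
g(5) = mex{} = 0
g(6) = mex{0} = 1
g(7) = mex{0} = 1
g(8) = mex{0} = 1
g(9) = mex{0} = 1
g(10) = mex{0} = 1
g(11) = mex{0} = 1
g(12) = mex{0,1} = 2
The P-positions (g = 0) in 0..12 are 0, 1, 2, 3, 4, 5.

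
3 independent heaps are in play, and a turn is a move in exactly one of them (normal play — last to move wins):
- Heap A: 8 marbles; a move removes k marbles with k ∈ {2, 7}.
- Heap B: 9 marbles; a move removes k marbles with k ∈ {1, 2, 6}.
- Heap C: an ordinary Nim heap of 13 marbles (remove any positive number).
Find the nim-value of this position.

13

Grundy values for heap A (subtraction set {2, 7}):
g(0) = mex{} = 0
g(1) = mex{} = 0
g(2) = mex{0} = 1
g(3) = mex{0} = 1
g(4) = mex{1} = 0
g(5) = mex{1} = 0
g(6) = mex{0} = 1
g(7) = mex{0} = 1
g(8) = mex{0,1} = 2
So g(8) = 2.
For heap B, compute g(0), g(1), … with moves {1, 2, 6}:
k:     0  1  2  3  4  5  6  7  8  9
g(k):  0  1  2  0  1  2  3  0  1  2
So g(9) = 2.
Heap C is a plain Nim heap of size 13, so its Grundy value is 13.
By the Sprague-Grundy theorem, the Grundy value of a sum of independent games is the XOR of the component values.
Combined value = 2 ⊕ 2 ⊕ 13 = 13.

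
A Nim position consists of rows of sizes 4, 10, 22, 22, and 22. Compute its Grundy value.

Compute the nim-sum pairwise:
4 ⊕ 10 = 14
14 ⊕ 22 = 24
24 ⊕ 22 = 14
14 ⊕ 22 = 24

24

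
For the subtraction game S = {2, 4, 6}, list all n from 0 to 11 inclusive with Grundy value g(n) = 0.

Compute g(0), g(1), … for moves {2, 4, 6}:
k:     0  1  2  3  4  5  6  7  8  9 10 11
g(k):  0  0  1  1  2  2  3  3  0  0  1  1
The P-positions (g = 0) in 0..11 are 0, 1, 8, 9.

0, 1, 8, 9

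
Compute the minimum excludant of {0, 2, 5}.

1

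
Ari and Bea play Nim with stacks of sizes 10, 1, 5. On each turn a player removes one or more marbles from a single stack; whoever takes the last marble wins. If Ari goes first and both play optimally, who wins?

Ari wins

Write each in binary and XOR column by column:
  1010  (10)
  0001  (1)
  0101  (5)
  ----
  1110  (14)
The nim-sum is 14 ≠ 0, so this is an N-position: the player to move can win; Ari has a winning move.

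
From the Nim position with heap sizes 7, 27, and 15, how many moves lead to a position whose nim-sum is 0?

Nim-sum: 7 XOR 27 XOR 15 = 19.
The overall nim-sum is X = 19. A heap of size p has a winning move iff p XOR X < p (reduce it to p XOR X).
  7: 7 XOR 19 = 20 ≥ 7 — no move.
  27: 27 XOR 19 = 8 < 27 — winning move (to 8).
  15: 15 XOR 19 = 28 ≥ 15 — no move.
That gives 1 winning move.

1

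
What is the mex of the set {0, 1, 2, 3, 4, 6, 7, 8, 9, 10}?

5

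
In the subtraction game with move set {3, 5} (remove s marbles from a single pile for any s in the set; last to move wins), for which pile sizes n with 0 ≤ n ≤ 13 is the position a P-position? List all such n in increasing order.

Grundy values for subtraction set {3, 5}:
k:     0  1  2  3  4  5  6  7  8  9 10 11 12 13
g(k):  0  0  0  1  1  1  2  2  0  0  0  1  1  1
The P-positions (g = 0) in 0..13 are 0, 1, 2, 8, 9, 10.

0, 1, 2, 8, 9, 10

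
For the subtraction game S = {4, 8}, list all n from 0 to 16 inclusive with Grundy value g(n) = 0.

0, 1, 2, 3, 12, 13, 14, 15

Compute g(0), g(1), … for moves {4, 8}:
k:     0  1  2  3  4  5  6  7  8  9 10 11 12 13 14 15 16
g(k):  0  0  0  0  1  1  1  1  2  2  2  2  0  0  0  0  1
The P-positions (g = 0) in 0..16 are 0, 1, 2, 3, 12, 13, 14, 15.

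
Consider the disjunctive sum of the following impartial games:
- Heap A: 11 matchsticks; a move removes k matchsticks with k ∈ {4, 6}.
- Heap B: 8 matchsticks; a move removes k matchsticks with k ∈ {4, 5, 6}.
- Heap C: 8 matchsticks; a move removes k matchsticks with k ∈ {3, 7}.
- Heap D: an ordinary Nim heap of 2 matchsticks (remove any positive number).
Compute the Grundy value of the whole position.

2

Build the Grundy sequence for heap A with g(k) = mex{g(k−s) : s ∈ {4, 6}, s ≤ k}:
g(0) = mex{} = 0
g(1) = mex{} = 0
g(2) = mex{} = 0
g(3) = mex{} = 0
g(4) = mex{0} = 1
g(5) = mex{0} = 1
g(6) = mex{0} = 1
g(7) = mex{0} = 1
g(8) = mex{0,1} = 2
g(9) = mex{0,1} = 2
g(10) = mex{1} = 0
g(11) = mex{1} = 0
So g(11) = 0.
Grundy values for heap B (subtraction set {4, 5, 6}):
g(0) = mex{} = 0
g(1) = mex{} = 0
g(2) = mex{} = 0
g(3) = mex{} = 0
g(4) = mex{0} = 1
g(5) = mex{0} = 1
g(6) = mex{0} = 1
g(7) = mex{0} = 1
g(8) = mex{0,1} = 2
So g(8) = 2.
Grundy values for heap C (subtraction set {3, 7}):
k:     0  1  2  3  4  5  6  7  8
g(k):  0  0  0  1  1  1  0  2  2
So g(8) = 2.
Heap D is a plain Nim heap of size 2, so its Grundy value is 2.
The value of a disjunctive sum is the nim-sum of the parts.
Combined value = 0 XOR 2 XOR 2 XOR 2 = 2.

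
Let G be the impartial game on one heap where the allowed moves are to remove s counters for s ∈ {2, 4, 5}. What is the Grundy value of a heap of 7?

Build the Grundy sequence with g(k) = mex{g(k−s) : s ∈ {2, 4, 5}, s ≤ k}:
k:     0  1  2  3  4  5  6  7
g(k):  0  0  1  1  2  2  3  0
So g(7) = 0.

0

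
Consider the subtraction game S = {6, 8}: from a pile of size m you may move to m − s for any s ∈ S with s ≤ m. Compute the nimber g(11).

1

Compute g(0), g(1), … for moves {6, 8}:
k:     0  1  2  3  4  5  6  7  8  9 10 11
g(k):  0  0  0  0  0  0  1  1  1  1  1  1
So g(11) = 1.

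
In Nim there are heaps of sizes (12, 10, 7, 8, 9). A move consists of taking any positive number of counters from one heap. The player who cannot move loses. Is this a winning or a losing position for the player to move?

Losing position

Write each in binary and XOR column by column:
  1100  (12)
  1010  (10)
  0111  (7)
  1000  (8)
  1001  (9)
  ----
  0000  (0)
The nim-sum is 0, so this is a P-position: the player to move is in a losing position under optimal play.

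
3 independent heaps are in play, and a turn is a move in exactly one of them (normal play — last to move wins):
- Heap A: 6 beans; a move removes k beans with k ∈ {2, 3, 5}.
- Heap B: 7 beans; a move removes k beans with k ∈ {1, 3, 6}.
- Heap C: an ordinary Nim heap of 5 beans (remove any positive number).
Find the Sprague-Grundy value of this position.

5

For heap A, compute g(0), g(1), … with moves {2, 3, 5}:
g(0) = mex{} = 0
g(1) = mex{} = 0
g(2) = mex{0} = 1
g(3) = mex{0} = 1
g(4) = mex{0,1} = 2
g(5) = mex{0,1} = 2
g(6) = mex{0,1,2} = 3
So g(6) = 3.
Build the Grundy sequence for heap B with g(k) = mex{g(k−s) : s ∈ {1, 3, 6}, s ≤ k}:
k:     0  1  2  3  4  5  6  7
g(k):  0  1  0  1  0  1  2  3
So g(7) = 3.
Heap C is a plain Nim heap of size 5, so its Grundy value is 5.
By the Sprague-Grundy theorem, the Grundy value of a sum of independent games is the XOR of the component values.
Combined value = 3 ⊕ 3 ⊕ 5 = 5.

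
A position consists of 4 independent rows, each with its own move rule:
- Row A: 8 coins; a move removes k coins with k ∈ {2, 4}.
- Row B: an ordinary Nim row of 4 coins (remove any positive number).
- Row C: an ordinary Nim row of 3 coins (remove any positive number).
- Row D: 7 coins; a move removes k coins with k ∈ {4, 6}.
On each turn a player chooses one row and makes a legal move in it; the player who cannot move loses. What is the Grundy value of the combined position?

7

Grundy values for row A (subtraction set {2, 4}):
g(0) = mex{} = 0
g(1) = mex{} = 0
g(2) = mex{0} = 1
g(3) = mex{0} = 1
g(4) = mex{0,1} = 2
g(5) = mex{0,1} = 2
g(6) = mex{1,2} = 0
g(7) = mex{1,2} = 0
g(8) = mex{0,2} = 1
So g(8) = 1.
Row B is a plain Nim row of size 4, so its Grundy value is 4.
Row C is a plain Nim row of size 3, so its Grundy value is 3.
For row D, compute g(0), g(1), … with moves {4, 6}:
g(0) = mex{} = 0
g(1) = mex{} = 0
g(2) = mex{} = 0
g(3) = mex{} = 0
g(4) = mex{0} = 1
g(5) = mex{0} = 1
g(6) = mex{0} = 1
g(7) = mex{0} = 1
So g(7) = 1.
By the Sprague-Grundy theorem, the Grundy value of a sum of independent games is the XOR of the component values.
Combined value = 1 ⊕ 4 ⊕ 3 ⊕ 1 = 7.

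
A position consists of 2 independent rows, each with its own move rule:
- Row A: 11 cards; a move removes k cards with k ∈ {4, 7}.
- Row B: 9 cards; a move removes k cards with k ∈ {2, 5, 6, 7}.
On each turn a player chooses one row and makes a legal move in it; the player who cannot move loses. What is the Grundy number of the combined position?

2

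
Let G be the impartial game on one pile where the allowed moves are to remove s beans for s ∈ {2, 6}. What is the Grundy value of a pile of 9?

Compute g(0), g(1), … for moves {2, 6}:
g(0) = mex{} = 0
g(1) = mex{} = 0
g(2) = mex{0} = 1
g(3) = mex{0} = 1
g(4) = mex{1} = 0
g(5) = mex{1} = 0
g(6) = mex{0} = 1
g(7) = mex{0} = 1
g(8) = mex{1} = 0
g(9) = mex{1} = 0
So g(9) = 0.

0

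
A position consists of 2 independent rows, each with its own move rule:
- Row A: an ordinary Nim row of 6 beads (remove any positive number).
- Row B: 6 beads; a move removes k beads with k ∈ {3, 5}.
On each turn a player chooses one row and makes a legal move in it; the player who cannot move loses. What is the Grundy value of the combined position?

4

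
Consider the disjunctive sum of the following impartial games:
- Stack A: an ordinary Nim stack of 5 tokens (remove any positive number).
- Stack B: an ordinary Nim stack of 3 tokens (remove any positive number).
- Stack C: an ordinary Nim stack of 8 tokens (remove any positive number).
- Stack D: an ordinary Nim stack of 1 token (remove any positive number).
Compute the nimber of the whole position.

Stack A is a plain Nim stack of size 5, so its Grundy value is 5.
Stack B is a plain Nim stack of size 3, so its Grundy value is 3.
Stack C is a plain Nim stack of size 8, so its Grundy value is 8.
Stack D is a plain Nim stack of size 1, so its Grundy value is 1.
The value of a disjunctive sum is the nim-sum of the parts.
Combined value = 5 ⊕ 3 ⊕ 8 ⊕ 1 = 15.

15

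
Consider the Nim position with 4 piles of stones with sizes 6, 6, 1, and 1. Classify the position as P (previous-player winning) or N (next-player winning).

Compute the nim-sum pairwise:
6 XOR 6 = 0
0 XOR 1 = 1
1 XOR 1 = 0
The nim-sum is 0, so this is a P-position: the player to move is in a losing position under optimal play.

P-position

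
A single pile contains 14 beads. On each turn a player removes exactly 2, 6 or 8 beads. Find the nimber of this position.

0

Compute g(0), g(1), … for moves {2, 6, 8}:
k:     0  1  2  3  4  5  6  7  8  9 10 11 12 13 14
g(k):  0  0  1  1  0  0  1  1  2  2  3  3  2  2  0
So g(14) = 0.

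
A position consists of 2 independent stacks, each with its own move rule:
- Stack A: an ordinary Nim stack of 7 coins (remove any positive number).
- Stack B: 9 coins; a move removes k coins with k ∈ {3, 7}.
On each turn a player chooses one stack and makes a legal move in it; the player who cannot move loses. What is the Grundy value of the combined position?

Stack A is a plain Nim stack of size 7, so its Grundy value is 7.
Build the Grundy sequence for stack B with g(k) = mex{g(k−s) : s ∈ {3, 7}, s ≤ k}:
k:     0  1  2  3  4  5  6  7  8  9
g(k):  0  0  0  1  1  1  0  2  2  1
So g(9) = 1.
The value of a disjunctive sum is the nim-sum of the parts.
Combined value = 7 XOR 1 = 6.

6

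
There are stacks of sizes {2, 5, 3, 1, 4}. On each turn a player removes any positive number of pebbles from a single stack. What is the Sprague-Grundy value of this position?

Write each in binary and XOR column by column:
  010  (2)
  101  (5)
  011  (3)
  001  (1)
  100  (4)
  ---
  001  (1)

1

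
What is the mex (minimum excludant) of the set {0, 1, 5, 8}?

The values 0, 1 are all present; 2 is the first non-negative integer missing from the set.

2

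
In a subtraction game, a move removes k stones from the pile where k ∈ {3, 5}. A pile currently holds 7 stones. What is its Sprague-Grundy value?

2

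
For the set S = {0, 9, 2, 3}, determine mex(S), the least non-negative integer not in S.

1

0 is in the set but 1 is not, so the mex is 1.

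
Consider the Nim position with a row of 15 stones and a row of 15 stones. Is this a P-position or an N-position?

Nim-sum: 15 ^ 15 = 0.
The nim-sum is 0, so this is a P-position: the player to move is in a losing position under optimal play.

P-position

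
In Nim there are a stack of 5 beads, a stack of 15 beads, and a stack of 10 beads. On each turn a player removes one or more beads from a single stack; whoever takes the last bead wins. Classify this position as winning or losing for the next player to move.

Compute the nim-sum pairwise:
5 XOR 15 = 10
10 XOR 10 = 0
The nim-sum is 0, so this is a P-position: the player to move is in a losing position under optimal play.

Losing position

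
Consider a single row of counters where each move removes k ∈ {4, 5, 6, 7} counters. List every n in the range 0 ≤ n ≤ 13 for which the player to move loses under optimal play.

0, 1, 2, 3, 11, 12, 13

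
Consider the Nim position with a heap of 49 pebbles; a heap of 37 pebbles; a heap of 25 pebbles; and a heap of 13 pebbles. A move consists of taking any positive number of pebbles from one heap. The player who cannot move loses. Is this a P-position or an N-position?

P-position

Write each in binary and XOR column by column:
  110001  (49)
  100101  (37)
  011001  (25)
  001101  (13)
  ------
  000000  (0)
The nim-sum is 0, so this is a P-position: the player to move is in a losing position under optimal play.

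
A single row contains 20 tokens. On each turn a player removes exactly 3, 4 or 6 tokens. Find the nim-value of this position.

Compute g(0), g(1), … for moves {3, 4, 6}:
k:     0  1  2  3  4  5  6  7  8  9 10 11 12 13 14 15 16 17 18 19 20
g(k):  0  0  0  1  1  1  2  2  2  0  0  0  1  1  1  2  2  2  0  0  0
So g(20) = 0.

0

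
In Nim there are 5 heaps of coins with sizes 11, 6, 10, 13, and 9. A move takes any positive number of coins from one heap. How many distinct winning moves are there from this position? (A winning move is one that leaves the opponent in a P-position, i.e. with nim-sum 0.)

Compute the nim-sum pairwise:
11 ^ 6 = 13
13 ^ 10 = 7
7 ^ 13 = 10
10 ^ 9 = 3
The overall nim-sum is X = 3. A heap of size p has a winning move iff p XOR X < p (reduce it to p XOR X).
  11: 11 XOR 3 = 8 < 11 — winning move (to 8).
  6: 6 XOR 3 = 5 < 6 — winning move (to 5).
  10: 10 XOR 3 = 9 < 10 — winning move (to 9).
  13: 13 XOR 3 = 14 ≥ 13 — no move.
  9: 9 XOR 3 = 10 ≥ 9 — no move.
That gives 3 winning moves.

3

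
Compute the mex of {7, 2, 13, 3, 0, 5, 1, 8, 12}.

4

The values 0, 1, 2, 3 are all present; 4 is the first non-negative integer missing from the set.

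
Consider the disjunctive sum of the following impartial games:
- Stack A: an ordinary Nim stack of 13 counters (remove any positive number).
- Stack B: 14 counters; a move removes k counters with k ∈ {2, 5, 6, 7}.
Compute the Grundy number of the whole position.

12

Stack A is a plain Nim stack of size 13, so its Grundy value is 13.
Grundy values for stack B (subtraction set {2, 5, 6, 7}):
g(0) = mex{} = 0
g(1) = mex{} = 0
g(2) = mex{0} = 1
g(3) = mex{0} = 1
g(4) = mex{1} = 0
g(5) = mex{0,1} = 2
g(6) = mex{0} = 1
g(7) = mex{0,1,2} = 3
g(8) = mex{0,1} = 2
g(9) = mex{0,1,3} = 2
g(10) = mex{0,1,2} = 3
g(11) = mex{0,1,2} = 3
g(12) = mex{1,2,3} = 0
g(13) = mex{1,2,3} = 0
g(14) = mex{0,2,3} = 1
So g(14) = 1.
The value of a disjunctive sum is the nim-sum of the parts.
Combined value = 13 XOR 1 = 12.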